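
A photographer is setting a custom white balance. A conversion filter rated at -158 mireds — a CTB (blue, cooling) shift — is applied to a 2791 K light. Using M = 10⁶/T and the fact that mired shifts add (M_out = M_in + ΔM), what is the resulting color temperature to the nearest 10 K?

M_in = 10⁶/2791 = 358.29 mireds.
M_out = 358.29 + (-158) = 200.29 mireds.
T_out = 10⁶/200.29 = 4992.6 K → 4990 K.

4990 K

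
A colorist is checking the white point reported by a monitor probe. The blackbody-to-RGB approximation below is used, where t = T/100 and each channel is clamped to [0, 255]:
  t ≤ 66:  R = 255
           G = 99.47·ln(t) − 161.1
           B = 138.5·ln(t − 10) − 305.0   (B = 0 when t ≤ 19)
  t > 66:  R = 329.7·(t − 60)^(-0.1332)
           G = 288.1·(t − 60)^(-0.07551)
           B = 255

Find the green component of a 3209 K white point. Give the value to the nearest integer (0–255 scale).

t = 3209/100 = 32.09; the t ≤ 66 branch applies.
G = 99.47·ln 32.09 − 161.1 = 99.47·3.4685 − 161.1 = 183.916.
Rounded: 184.

184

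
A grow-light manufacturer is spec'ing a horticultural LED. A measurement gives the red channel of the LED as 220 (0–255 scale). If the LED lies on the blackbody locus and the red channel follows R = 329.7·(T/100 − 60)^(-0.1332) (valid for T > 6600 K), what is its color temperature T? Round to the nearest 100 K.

(t − 60)^(-0.1332) = 220/329.7 = 0.66727.
t − 60 = 0.66727^(1/-0.1332) = 0.66727^(-7.508) = 20.847, so t = 80.847.
T = 100·t = 8085 K → 8100 K to the nearest 100 K.

8100 K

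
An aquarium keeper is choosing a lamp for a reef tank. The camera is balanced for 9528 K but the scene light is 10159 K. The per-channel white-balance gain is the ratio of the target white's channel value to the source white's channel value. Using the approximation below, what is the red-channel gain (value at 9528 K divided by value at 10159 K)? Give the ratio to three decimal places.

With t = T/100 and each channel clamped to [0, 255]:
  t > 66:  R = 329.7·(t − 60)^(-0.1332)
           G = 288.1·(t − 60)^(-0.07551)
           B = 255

1.022

At 10159 K (t = 101.59):
  R = 329.7·(101.59 − 60)^(-0.1332) = 329.7·41.59^(-0.1332) = 329.7·0.60863 = 200.664.
At 9528 K (t = 95.28):
  R = 329.7·(95.28 − 60)^(-0.1332) = 329.7·35.28^(-0.1332) = 329.7·0.62211 = 205.111.
Gain = 205.111 / 200.664 = 1.0222 → 1.022.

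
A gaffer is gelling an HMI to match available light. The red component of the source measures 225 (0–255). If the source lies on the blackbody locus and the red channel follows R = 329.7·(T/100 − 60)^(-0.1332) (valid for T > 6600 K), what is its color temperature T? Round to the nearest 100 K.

7800 K

(t − 60)^(-0.1332) = 225/329.7 = 0.68244.
t − 60 = 0.68244^(1/-0.1332) = 0.68244^(-7.508) = 17.610, so t = 77.610.
T = 100·t = 7761 K → 7800 K to the nearest 100 K.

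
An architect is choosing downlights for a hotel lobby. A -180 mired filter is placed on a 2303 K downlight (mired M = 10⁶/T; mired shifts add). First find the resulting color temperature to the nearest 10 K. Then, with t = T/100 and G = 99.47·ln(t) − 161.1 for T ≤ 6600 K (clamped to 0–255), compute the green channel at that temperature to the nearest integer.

204

M_in = 10⁶/2303 = 434.22; M_out = 434.22 + (-180) = 254.22.
T_out = 10⁶/254.22 = 3933.7 K → 3930 K; t = 39.3.
G = 99.47·ln 39.3 − 161.1 = 99.47·3.6712 − 161.1 = 204.077.
Rounded: 204.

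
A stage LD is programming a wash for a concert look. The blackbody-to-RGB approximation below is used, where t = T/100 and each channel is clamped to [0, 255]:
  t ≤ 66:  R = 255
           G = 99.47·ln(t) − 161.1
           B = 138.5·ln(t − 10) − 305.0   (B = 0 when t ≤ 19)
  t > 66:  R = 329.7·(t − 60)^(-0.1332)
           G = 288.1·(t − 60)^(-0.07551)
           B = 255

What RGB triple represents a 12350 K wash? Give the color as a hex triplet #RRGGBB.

#BED3FF

t = 12350/100 = 123.5; the t > 66 branch applies.
R = 329.7·(123.5 − 60)^(-0.1332) = 329.7·63.5^(-0.1332) = 329.7·0.57527 = 189.666.
G = 288.1·(123.5 − 60)^(-0.07551) = 288.1·63.5^(-0.07551) = 288.1·0.73092 = 210.579.
B = 255 by definition for t > 66.
Rounded: (190, 211, 255).
In hex: #BED3FF.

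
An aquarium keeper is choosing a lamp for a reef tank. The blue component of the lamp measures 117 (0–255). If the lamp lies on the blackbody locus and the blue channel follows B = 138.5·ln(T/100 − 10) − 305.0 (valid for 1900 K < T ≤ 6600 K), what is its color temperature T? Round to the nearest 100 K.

ln(t − 10) = (117 + 305.0) / 138.5 = 3.0469.
t − 10 = e^3.0469 = 21.051, so t = 31.051.
T = 100·t = 3105 K → 3100 K to the nearest 100 K.

3100 K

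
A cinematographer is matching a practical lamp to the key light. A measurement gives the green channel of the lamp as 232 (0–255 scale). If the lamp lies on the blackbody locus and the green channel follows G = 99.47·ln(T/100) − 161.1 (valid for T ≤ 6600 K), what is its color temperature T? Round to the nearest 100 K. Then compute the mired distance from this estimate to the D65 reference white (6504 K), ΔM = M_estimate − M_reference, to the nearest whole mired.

ln t = (232 + 161.1) / 99.47 = 3.9519.
t = e^3.9519 = 52.036.
T = 100·t = 5204 K → 5200 K to the nearest 100 K.
M_estimate = 10⁶/5200 = 192.31; M_reference = 10⁶/6504 = 153.75.
ΔM = 192.31 − 153.75 = 38.56 → +39 mireds.

+39 mireds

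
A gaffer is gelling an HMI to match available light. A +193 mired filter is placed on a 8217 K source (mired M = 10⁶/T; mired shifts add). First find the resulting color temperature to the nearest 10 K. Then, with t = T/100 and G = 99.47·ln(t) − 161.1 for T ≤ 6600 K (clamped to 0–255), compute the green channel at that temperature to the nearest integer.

M_in = 10⁶/8217 = 121.70; M_out = 121.70 + (+193) = 314.70.
T_out = 10⁶/314.70 = 3177.6 K → 3180 K; t = 31.8.
G = 99.47·ln 31.8 − 161.1 = 99.47·3.4595 − 161.1 = 183.013.
Rounded: 183.

183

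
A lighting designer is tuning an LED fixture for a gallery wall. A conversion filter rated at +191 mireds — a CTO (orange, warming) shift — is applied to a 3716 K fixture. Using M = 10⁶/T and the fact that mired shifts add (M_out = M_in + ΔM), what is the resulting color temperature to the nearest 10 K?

M_in = 10⁶/3716 = 269.11 mireds.
M_out = 269.11 + (+191) = 460.11 mireds.
T_out = 10⁶/460.11 = 2173.4 K → 2170 K.

2170 K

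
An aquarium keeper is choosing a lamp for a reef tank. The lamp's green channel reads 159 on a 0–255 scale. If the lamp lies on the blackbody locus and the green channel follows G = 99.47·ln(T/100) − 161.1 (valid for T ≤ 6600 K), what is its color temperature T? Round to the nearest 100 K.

2500 K

ln t = (159 + 161.1) / 99.47 = 3.2181.
t = e^3.2181 = 24.980.
T = 100·t = 2498 K → 2500 K to the nearest 100 K.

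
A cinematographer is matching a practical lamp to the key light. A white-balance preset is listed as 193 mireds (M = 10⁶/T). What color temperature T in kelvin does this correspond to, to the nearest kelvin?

T = 10⁶ / 193 = 5181.35 K → 5181 K.

5181 K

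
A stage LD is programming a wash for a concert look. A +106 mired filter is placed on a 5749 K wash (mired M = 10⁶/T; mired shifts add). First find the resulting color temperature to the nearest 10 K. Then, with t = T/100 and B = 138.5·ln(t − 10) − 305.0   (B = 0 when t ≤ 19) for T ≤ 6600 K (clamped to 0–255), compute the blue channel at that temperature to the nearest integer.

145

M_in = 10⁶/5749 = 173.94; M_out = 173.94 + (+106) = 279.94.
T_out = 10⁶/279.94 = 3572.2 K → 3570 K; t = 35.7.
B = 138.5·ln(35.7 − 10) − 305.0 = 138.5·ln 25.7 − 305.0 = 138.5·3.2465 − 305.0 = 144.639.
Rounded: 145.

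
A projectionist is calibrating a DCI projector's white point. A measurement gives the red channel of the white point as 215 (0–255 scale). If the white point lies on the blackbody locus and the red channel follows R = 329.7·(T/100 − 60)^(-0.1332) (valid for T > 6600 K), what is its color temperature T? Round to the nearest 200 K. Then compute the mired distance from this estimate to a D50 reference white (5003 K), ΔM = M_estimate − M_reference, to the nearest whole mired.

-81 mireds

(t − 60)^(-0.1332) = 215/329.7 = 0.65211.
t − 60 = 0.65211^(1/-0.1332) = 0.65211^(-7.508) = 24.774, so t = 84.774.
T = 100·t = 8477 K → 8400 K to the nearest 200 K.
M_estimate = 10⁶/8400 = 119.05; M_reference = 10⁶/5003 = 199.88.
ΔM = 119.05 − 199.88 = -80.83 → -81 mireds.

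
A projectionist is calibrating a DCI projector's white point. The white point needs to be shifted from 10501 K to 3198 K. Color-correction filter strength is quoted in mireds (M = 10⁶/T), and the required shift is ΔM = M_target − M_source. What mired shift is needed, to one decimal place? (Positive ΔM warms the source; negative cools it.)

M_source = 10⁶/10501 = 95.229; M_target = 10⁶/3198 = 312.695.
ΔM = 312.695 − 95.229 = 217.466 → +217.5 mireds, a warming shift.

+217.5 mireds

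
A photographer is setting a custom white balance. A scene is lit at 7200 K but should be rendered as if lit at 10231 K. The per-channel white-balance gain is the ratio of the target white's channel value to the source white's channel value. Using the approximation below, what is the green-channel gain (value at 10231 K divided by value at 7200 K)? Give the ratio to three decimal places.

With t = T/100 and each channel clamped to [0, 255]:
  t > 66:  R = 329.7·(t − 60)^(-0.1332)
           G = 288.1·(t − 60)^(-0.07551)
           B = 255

At 7200 K (t = 72):
  G = 288.1·(72 − 60)^(-0.07551) = 288.1·12^(-0.07551) = 288.1·0.82892 = 238.811.
At 10231 K (t = 102.31):
  G = 288.1·(102.31 − 60)^(-0.07551) = 288.1·42.31^(-0.07551) = 288.1·0.75368 = 217.135.
Gain = 217.135 / 238.811 = 0.9092 → 0.909.

0.909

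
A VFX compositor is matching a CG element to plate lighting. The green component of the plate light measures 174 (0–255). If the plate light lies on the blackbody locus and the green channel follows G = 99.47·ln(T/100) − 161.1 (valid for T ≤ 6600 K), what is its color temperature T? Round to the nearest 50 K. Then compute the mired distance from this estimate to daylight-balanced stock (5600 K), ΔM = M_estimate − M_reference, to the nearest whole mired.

ln t = (174 + 161.1) / 99.47 = 3.3689.
t = e^3.3689 = 29.045.
T = 100·t = 2905 K → 2900 K to the nearest 50 K.
M_estimate = 10⁶/2900 = 344.83; M_reference = 10⁶/5600 = 178.57.
ΔM = 344.83 − 178.57 = 166.26 → +166 mireds.

+166 mireds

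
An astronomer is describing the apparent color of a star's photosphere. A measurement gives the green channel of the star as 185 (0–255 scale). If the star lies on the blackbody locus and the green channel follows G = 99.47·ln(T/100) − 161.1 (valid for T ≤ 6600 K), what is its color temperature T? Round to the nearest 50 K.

3250 K

ln t = (185 + 161.1) / 99.47 = 3.4794.
t = e^3.4794 = 32.442.
T = 100·t = 3244 K → 3250 K to the nearest 50 K.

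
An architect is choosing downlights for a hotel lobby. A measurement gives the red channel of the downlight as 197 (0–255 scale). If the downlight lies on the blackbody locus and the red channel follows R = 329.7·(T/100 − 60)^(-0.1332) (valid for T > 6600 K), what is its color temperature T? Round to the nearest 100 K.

10800 K

(t − 60)^(-0.1332) = 197/329.7 = 0.59751.
t − 60 = 0.59751^(1/-0.1332) = 0.59751^(-7.508) = 47.761, so t = 107.761.
T = 100·t = 10776 K → 10800 K to the nearest 100 K.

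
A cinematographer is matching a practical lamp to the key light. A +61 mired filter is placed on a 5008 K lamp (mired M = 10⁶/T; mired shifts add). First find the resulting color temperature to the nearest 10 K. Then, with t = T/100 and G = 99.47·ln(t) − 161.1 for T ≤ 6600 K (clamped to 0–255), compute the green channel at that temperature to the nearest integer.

M_in = 10⁶/5008 = 199.68; M_out = 199.68 + (+61) = 260.68.
T_out = 10⁶/260.68 = 3836.1 K → 3840 K; t = 38.4.
G = 99.47·ln 38.4 − 161.1 = 99.47·3.6481 − 161.1 = 201.772.
Rounded: 202.

202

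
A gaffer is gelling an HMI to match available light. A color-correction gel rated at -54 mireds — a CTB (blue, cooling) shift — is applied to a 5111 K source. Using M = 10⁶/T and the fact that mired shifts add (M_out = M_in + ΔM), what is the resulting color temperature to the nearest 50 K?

7050 K

M_in = 10⁶/5111 = 195.66 mireds.
M_out = 195.66 + (-54) = 141.66 mireds.
T_out = 10⁶/141.66 = 7059.3 K → 7050 K.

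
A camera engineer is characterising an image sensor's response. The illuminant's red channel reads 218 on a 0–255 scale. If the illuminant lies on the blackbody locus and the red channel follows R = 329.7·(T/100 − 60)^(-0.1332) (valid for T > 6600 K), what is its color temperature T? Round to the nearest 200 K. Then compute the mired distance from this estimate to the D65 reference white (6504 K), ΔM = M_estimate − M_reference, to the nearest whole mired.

(t − 60)^(-0.1332) = 218/329.7 = 0.66121.
t − 60 = 0.66121^(1/-0.1332) = 0.66121^(-7.508) = 22.326, so t = 82.326.
T = 100·t = 8233 K → 8200 K to the nearest 200 K.
M_estimate = 10⁶/8200 = 121.95; M_reference = 10⁶/6504 = 153.75.
ΔM = 121.95 − 153.75 = -31.80 → -32 mireds.

-32 mireds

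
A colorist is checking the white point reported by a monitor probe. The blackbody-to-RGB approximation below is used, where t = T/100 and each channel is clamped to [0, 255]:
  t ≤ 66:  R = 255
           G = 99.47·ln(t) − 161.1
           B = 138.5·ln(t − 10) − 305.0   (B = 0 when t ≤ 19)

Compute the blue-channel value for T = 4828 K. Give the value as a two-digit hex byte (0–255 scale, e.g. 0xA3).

t = 4828/100 = 48.28; the t ≤ 66 branch applies.
B = 138.5·ln(48.28 − 10) − 305.0 = 138.5·ln 38.28 − 305.0 = 138.5·3.6449 − 305.0 = 199.822.
Rounded: 200; in hex, 0xC8.

0xC8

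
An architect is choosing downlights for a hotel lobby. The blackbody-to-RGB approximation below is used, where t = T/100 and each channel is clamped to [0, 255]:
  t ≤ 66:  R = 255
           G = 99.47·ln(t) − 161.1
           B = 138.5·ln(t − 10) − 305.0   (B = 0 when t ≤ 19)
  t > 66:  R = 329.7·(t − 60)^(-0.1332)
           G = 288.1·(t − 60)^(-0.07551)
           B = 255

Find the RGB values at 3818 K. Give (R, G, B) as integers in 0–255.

(255, 201, 157)

t = 3818/100 = 38.18; the t ≤ 66 branch applies.
R = 255 by definition for t ≤ 66.
G = 99.47·ln 38.18 − 161.1 = 99.47·3.6423 − 161.1 = 201.201.
B = 138.5·ln(38.18 − 10) − 305.0 = 138.5·ln 28.18 − 305.0 = 138.5·3.3386 − 305.0 = 157.398.
Rounded: (255, 201, 157).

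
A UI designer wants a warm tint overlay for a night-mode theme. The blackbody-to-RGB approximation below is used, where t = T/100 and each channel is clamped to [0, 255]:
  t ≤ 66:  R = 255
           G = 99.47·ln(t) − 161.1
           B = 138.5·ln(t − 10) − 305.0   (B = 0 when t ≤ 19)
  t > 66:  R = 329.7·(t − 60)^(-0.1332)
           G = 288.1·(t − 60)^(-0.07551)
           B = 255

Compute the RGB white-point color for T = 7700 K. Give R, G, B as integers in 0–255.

t = 7700/100 = 77; the t > 66 branch applies.
R = 329.7·(77 − 60)^(-0.1332) = 329.7·17^(-0.1332) = 329.7·0.68565 = 226.060.
G = 288.1·(77 − 60)^(-0.07551) = 288.1·17^(-0.07551) = 288.1·0.80740 = 232.612.
B = 255 by definition for t > 66.
Rounded: (226, 233, 255).

R=226, G=233, B=255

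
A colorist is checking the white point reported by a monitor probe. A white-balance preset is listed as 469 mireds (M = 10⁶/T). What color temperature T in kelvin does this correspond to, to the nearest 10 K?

2130 K

T = 10⁶ / 469 = 2132.20 K → 2130 K.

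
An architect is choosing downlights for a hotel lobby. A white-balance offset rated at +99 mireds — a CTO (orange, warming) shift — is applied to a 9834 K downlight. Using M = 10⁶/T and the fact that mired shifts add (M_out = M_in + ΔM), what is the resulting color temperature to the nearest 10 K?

4980 K

M_in = 10⁶/9834 = 101.69 mireds.
M_out = 101.69 + (+99) = 200.69 mireds.
T_out = 10⁶/200.69 = 4982.9 K → 4980 K.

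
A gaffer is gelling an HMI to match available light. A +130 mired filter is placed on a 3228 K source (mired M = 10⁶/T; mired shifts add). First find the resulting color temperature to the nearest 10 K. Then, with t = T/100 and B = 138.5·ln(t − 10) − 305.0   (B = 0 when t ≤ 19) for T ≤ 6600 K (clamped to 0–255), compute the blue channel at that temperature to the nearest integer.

47

M_in = 10⁶/3228 = 309.79; M_out = 309.79 + (+130) = 439.79.
T_out = 10⁶/439.79 = 2273.8 K → 2270 K; t = 22.7.
B = 138.5·ln(22.7 − 10) − 305.0 = 138.5·ln 12.7 − 305.0 = 138.5·2.5416 − 305.0 = 47.012.
Rounded: 47.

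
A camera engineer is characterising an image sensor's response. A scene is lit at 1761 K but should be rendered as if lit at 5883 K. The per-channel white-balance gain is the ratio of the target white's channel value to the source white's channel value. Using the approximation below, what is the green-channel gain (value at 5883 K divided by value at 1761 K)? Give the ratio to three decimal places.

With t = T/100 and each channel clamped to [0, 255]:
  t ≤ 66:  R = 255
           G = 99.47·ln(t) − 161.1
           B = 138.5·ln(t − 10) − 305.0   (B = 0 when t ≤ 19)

At 1761 K (t = 17.61):
  G = 99.47·ln 17.61 − 161.1 = 99.47·2.8685 − 161.1 = 124.226.
At 5883 K (t = 58.83):
  G = 99.47·ln 58.83 − 161.1 = 99.47·4.0747 − 161.1 = 244.206.
Gain = 244.206 / 124.226 = 1.9658 → 1.966.

1.966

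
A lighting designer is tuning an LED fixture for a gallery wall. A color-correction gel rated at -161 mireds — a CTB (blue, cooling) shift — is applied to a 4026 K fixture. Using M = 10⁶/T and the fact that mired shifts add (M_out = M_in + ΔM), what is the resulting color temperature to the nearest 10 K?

11440 K

M_in = 10⁶/4026 = 248.39 mireds.
M_out = 248.39 + (-161) = 87.39 mireds.
T_out = 10⁶/87.39 = 11443.5 K → 11440 K.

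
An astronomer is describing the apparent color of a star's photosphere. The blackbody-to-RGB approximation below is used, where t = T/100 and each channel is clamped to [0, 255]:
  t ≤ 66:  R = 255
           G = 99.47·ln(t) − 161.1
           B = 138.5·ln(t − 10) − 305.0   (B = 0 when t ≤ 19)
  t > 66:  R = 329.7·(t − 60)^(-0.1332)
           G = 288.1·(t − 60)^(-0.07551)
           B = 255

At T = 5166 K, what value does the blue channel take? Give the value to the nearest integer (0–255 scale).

212

t = 5166/100 = 51.66; the t ≤ 66 branch applies.
B = 138.5·ln(51.66 − 10) − 305.0 = 138.5·ln 41.66 − 305.0 = 138.5·3.7295 − 305.0 = 211.541.
Rounded: 212.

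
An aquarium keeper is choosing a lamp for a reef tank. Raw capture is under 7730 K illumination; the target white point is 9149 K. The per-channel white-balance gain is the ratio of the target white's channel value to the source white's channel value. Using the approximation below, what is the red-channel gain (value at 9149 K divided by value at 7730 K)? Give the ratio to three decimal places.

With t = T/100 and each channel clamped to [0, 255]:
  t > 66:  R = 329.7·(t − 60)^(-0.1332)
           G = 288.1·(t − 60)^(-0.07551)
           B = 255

0.923

At 7730 K (t = 77.3):
  R = 329.7·(77.3 − 60)^(-0.1332) = 329.7·17.3^(-0.1332) = 329.7·0.68406 = 225.534.
At 9149 K (t = 91.49):
  R = 329.7·(91.49 − 60)^(-0.1332) = 329.7·31.49^(-0.1332) = 329.7·0.63160 = 208.239.
Gain = 208.239 / 225.534 = 0.9233 → 0.923.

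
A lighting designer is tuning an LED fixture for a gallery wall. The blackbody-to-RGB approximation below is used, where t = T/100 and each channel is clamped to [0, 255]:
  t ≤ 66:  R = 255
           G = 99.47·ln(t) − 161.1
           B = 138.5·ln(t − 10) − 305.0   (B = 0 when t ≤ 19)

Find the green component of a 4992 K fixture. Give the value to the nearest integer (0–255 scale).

t = 4992/100 = 49.92; the t ≤ 66 branch applies.
G = 99.47·ln 49.92 − 161.1 = 99.47·3.9104 − 161.1 = 227.870.
Rounded: 228.

228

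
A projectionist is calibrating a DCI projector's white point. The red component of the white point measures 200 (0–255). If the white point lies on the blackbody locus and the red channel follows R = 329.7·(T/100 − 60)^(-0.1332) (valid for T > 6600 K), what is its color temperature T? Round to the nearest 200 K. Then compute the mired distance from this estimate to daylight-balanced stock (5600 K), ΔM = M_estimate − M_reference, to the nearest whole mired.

-81 mireds

(t − 60)^(-0.1332) = 200/329.7 = 0.60661.
t − 60 = 0.60661^(1/-0.1332) = 0.60661^(-7.508) = 42.638, so t = 102.638.
T = 100·t = 10264 K → 10200 K to the nearest 200 K.
M_estimate = 10⁶/10200 = 98.04; M_reference = 10⁶/5600 = 178.57.
ΔM = 98.04 − 178.57 = -80.53 → -81 mireds.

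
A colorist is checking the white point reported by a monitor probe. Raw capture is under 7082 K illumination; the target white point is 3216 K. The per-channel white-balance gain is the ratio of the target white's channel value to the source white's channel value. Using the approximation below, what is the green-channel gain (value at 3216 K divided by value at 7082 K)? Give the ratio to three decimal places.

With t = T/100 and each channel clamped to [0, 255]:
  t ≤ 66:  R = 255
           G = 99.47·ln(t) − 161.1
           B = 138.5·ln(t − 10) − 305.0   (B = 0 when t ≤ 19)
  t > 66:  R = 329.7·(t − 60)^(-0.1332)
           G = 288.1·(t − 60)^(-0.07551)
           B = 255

0.765

At 7082 K (t = 70.82):
  G = 288.1·(70.82 − 60)^(-0.07551) = 288.1·10.82^(-0.07551) = 288.1·0.83542 = 240.685.
At 3216 K (t = 32.16):
  G = 99.47·ln 32.16 − 161.1 = 99.47·3.4707 − 161.1 = 184.133.
Gain = 184.133 / 240.685 = 0.7650 → 0.765.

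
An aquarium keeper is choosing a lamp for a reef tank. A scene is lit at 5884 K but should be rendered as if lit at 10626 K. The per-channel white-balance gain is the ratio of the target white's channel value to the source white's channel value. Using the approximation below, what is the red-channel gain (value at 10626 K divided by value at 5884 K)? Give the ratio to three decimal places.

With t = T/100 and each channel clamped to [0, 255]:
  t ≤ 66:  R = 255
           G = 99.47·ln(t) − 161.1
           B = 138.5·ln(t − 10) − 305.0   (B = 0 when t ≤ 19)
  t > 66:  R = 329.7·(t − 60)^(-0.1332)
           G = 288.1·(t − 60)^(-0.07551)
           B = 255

At 5884 K (t = 58.84):
  R = 255 by definition for t ≤ 66.
At 10626 K (t = 106.26):
  R = 329.7·(106.26 − 60)^(-0.1332) = 329.7·46.26^(-0.1332) = 329.7·0.60006 = 197.840.
Gain = 197.840 / 255.000 = 0.7758 → 0.776.

0.776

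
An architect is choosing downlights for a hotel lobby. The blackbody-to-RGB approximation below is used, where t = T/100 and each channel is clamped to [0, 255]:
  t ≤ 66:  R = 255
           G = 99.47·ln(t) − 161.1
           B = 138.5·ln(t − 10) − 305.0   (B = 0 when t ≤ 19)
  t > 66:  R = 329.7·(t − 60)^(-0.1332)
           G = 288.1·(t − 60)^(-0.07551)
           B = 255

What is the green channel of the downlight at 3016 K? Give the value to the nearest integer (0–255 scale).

t = 3016/100 = 30.16; the t ≤ 66 branch applies.
G = 99.47·ln 30.16 − 161.1 = 99.47·3.4065 − 161.1 = 177.746.
Rounded: 178.

178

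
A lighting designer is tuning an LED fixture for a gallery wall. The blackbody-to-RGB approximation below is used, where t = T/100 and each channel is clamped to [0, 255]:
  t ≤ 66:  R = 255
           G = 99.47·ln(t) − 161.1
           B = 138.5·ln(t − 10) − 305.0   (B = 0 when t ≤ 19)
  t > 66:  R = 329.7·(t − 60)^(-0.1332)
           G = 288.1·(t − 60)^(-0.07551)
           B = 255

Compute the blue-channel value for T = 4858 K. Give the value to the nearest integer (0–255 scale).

201

t = 4858/100 = 48.58; the t ≤ 66 branch applies.
B = 138.5·ln(48.58 − 10) − 305.0 = 138.5·ln 38.58 − 305.0 = 138.5·3.6527 − 305.0 = 200.904.
Rounded: 201.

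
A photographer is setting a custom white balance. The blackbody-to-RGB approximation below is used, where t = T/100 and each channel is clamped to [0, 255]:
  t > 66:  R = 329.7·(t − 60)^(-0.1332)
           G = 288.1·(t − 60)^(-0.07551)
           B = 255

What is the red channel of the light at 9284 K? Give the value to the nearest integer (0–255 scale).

t = 9284/100 = 92.84; the t > 66 branch applies.
R = 329.7·(92.84 − 60)^(-0.1332) = 329.7·32.84^(-0.1332) = 329.7·0.62808 = 207.078.
Rounded: 207.

207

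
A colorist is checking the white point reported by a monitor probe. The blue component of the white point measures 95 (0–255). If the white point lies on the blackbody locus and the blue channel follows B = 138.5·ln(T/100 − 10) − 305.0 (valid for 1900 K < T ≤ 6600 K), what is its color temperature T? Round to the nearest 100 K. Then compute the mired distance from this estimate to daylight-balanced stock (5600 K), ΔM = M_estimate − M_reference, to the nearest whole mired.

ln(t − 10) = (95 + 305.0) / 138.5 = 2.8881.
t − 10 = e^2.8881 = 17.959, so t = 27.959.
T = 100·t = 2796 K → 2800 K to the nearest 100 K.
M_estimate = 10⁶/2800 = 357.14; M_reference = 10⁶/5600 = 178.57.
ΔM = 357.14 − 178.57 = 178.57 → +179 mireds.

+179 mireds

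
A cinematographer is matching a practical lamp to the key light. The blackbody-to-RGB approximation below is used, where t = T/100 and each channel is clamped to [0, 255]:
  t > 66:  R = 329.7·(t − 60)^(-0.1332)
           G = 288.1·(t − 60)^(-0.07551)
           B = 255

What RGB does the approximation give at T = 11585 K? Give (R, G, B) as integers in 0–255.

(193, 213, 255)

t = 11585/100 = 115.85; the t > 66 branch applies.
R = 329.7·(115.85 − 60)^(-0.1332) = 329.7·55.85^(-0.1332) = 329.7·0.58519 = 192.937.
G = 288.1·(115.85 − 60)^(-0.07551) = 288.1·55.85^(-0.07551) = 288.1·0.73804 = 212.630.
B = 255 by definition for t > 66.
Rounded: (193, 213, 255).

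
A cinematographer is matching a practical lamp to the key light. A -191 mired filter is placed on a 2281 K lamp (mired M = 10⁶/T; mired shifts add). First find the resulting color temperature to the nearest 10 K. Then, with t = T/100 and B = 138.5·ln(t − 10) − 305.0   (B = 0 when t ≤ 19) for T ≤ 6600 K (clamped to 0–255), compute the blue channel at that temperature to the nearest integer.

168

M_in = 10⁶/2281 = 438.40; M_out = 438.40 + (-191) = 247.40.
T_out = 10⁶/247.40 = 4042.0 K → 4040 K; t = 40.4.
B = 138.5·ln(40.4 − 10) − 305.0 = 138.5·ln 30.4 − 305.0 = 138.5·3.4144 − 305.0 = 167.900.
Rounded: 168.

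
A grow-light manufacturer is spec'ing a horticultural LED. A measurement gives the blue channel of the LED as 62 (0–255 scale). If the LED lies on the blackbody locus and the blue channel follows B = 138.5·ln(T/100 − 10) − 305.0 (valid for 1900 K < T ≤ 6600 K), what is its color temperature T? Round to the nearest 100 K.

2400 K

ln(t − 10) = (62 + 305.0) / 138.5 = 2.6498.
t − 10 = e^2.6498 = 14.151, so t = 24.151.
T = 100·t = 2415 K → 2400 K to the nearest 100 K.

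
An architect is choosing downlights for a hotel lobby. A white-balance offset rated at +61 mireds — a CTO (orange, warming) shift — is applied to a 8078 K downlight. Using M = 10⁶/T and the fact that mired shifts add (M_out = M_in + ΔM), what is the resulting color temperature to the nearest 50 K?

5400 K

M_in = 10⁶/8078 = 123.79 mireds.
M_out = 123.79 + (+61) = 184.79 mireds.
T_out = 10⁶/184.79 = 5411.5 K → 5400 K.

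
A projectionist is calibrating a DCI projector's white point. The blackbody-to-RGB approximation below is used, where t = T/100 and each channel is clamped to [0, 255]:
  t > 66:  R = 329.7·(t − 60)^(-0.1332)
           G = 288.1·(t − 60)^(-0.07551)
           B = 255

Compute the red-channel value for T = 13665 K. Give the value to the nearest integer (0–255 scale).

t = 13665/100 = 136.65; the t > 66 branch applies.
R = 329.7·(136.65 − 60)^(-0.1332) = 329.7·76.65^(-0.1332) = 329.7·0.56103 = 184.970.
Rounded: 185.

185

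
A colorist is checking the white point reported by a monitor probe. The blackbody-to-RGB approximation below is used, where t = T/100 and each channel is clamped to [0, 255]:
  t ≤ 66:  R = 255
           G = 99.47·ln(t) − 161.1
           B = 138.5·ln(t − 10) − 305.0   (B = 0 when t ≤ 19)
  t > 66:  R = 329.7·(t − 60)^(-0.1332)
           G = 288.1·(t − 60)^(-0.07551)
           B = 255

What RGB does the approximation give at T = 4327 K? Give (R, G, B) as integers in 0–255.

t = 4327/100 = 43.27; the t ≤ 66 branch applies.
R = 255 by definition for t ≤ 66.
G = 99.47·ln 43.27 − 161.1 = 99.47·3.7675 − 161.1 = 213.649.
B = 138.5·ln(43.27 − 10) − 305.0 = 138.5·ln 33.27 − 305.0 = 138.5·3.5047 − 305.0 = 180.395.
Rounded: (255, 214, 180).

(255, 214, 180)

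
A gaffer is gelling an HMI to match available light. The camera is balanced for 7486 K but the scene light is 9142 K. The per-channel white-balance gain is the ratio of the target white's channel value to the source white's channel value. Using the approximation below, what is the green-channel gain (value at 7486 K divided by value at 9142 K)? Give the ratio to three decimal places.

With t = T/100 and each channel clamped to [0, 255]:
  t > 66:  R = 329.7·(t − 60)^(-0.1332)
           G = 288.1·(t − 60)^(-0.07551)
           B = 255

At 9142 K (t = 91.42):
  G = 288.1·(91.42 − 60)^(-0.07551) = 288.1·31.42^(-0.07551) = 288.1·0.77081 = 222.070.
At 7486 K (t = 74.86):
  G = 288.1·(74.86 − 60)^(-0.07551) = 288.1·14.86^(-0.07551) = 288.1·0.81564 = 234.987.
Gain = 234.987 / 222.070 = 1.0582 → 1.058.

1.058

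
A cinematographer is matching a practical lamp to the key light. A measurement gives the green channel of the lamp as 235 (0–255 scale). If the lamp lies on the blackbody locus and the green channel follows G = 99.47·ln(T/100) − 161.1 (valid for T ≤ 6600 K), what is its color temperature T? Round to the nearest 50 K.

5350 K

ln t = (235 + 161.1) / 99.47 = 3.9821.
t = e^3.9821 = 53.630.
T = 100·t = 5363 K → 5350 K to the nearest 50 K.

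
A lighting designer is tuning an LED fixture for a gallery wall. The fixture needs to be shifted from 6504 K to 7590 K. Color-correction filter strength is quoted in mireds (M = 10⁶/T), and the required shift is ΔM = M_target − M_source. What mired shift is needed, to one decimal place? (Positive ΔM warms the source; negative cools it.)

M_source = 10⁶/6504 = 153.752; M_target = 10⁶/7590 = 131.752.
ΔM = 131.752 − 153.752 = -21.999 → -22.0 mireds, a cooling shift.

-22.0 mireds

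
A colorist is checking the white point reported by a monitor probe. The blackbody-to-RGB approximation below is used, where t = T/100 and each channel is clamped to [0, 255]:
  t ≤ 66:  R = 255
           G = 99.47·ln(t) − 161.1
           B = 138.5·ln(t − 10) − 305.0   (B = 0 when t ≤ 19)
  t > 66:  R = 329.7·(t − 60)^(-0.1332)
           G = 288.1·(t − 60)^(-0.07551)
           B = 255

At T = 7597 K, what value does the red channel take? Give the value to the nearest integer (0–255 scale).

228

t = 7597/100 = 75.97; the t > 66 branch applies.
R = 329.7·(75.97 − 60)^(-0.1332) = 329.7·15.97^(-0.1332) = 329.7·0.69138 = 227.950.
Rounded: 228.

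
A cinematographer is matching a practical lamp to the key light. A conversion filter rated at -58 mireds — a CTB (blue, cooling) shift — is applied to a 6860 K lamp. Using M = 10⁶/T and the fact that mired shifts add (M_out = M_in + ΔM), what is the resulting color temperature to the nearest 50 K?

11400 K

M_in = 10⁶/6860 = 145.77 mireds.
M_out = 145.77 + (-58) = 87.77 mireds.
T_out = 10⁶/87.77 = 11393.1 K → 11400 K.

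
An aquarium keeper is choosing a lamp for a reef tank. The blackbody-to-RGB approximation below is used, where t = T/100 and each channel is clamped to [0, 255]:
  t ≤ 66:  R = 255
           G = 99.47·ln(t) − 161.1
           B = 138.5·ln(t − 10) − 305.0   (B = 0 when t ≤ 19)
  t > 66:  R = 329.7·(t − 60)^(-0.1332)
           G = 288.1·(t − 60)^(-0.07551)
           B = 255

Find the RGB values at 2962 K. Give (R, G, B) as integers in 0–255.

t = 2962/100 = 29.62; the t ≤ 66 branch applies.
R = 255 by definition for t ≤ 66.
G = 99.47·ln 29.62 − 161.1 = 99.47·3.3884 − 161.1 = 175.949.
B = 138.5·ln(29.62 − 10) − 305.0 = 138.5·ln 19.62 − 305.0 = 138.5·2.9765 − 305.0 = 107.252.
Rounded: (255, 176, 107).

(255, 176, 107)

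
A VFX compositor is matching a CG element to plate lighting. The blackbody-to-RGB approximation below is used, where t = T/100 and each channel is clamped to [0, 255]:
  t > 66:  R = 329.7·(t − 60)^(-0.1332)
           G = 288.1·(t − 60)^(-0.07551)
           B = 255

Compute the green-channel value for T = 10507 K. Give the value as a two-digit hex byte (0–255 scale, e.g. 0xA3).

0xD8

t = 10507/100 = 105.07; the t > 66 branch applies.
G = 288.1·(105.07 − 60)^(-0.07551) = 288.1·45.07^(-0.07551) = 288.1·0.75009 = 216.102.
Rounded: 216; in hex, 0xD8.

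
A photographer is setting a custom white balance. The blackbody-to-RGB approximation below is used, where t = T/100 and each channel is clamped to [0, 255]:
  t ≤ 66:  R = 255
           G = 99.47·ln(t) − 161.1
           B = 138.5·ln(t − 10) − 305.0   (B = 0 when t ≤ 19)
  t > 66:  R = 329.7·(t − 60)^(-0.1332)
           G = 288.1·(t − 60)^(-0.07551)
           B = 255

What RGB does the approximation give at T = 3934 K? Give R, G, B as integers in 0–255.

R=255, G=204, B=163

t = 3934/100 = 39.34; the t ≤ 66 branch applies.
R = 255 by definition for t ≤ 66.
G = 99.47·ln 39.34 − 161.1 = 99.47·3.6722 − 161.1 = 204.178.
B = 138.5·ln(39.34 − 10) − 305.0 = 138.5·ln 29.34 − 305.0 = 138.5·3.3790 − 305.0 = 162.985.
Rounded: (255, 204, 163).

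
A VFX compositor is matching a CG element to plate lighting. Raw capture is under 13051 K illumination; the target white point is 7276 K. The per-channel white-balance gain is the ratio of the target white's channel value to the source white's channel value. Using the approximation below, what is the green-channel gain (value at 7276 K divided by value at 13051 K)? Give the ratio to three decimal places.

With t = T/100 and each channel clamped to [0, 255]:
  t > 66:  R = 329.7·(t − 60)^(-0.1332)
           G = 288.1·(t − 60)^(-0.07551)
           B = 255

At 13051 K (t = 130.51):
  G = 288.1·(130.51 − 60)^(-0.07551) = 288.1·70.51^(-0.07551) = 288.1·0.72517 = 208.921.
At 7276 K (t = 72.76):
  G = 288.1·(72.76 − 60)^(-0.07551) = 288.1·12.76^(-0.07551) = 288.1·0.82508 = 237.706.
Gain = 237.706 / 208.921 = 1.1378 → 1.138.

1.138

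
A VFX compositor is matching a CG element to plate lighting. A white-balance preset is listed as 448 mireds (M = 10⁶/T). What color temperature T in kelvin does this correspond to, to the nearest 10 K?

2230 K

T = 10⁶ / 448 = 2232.14 K → 2230 K.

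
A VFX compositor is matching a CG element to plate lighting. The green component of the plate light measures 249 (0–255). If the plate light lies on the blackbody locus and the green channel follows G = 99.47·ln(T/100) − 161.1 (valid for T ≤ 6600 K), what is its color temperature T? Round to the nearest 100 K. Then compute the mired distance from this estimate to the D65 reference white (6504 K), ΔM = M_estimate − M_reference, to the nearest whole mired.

+8 mireds

ln t = (249 + 161.1) / 99.47 = 4.1229.
t = e^4.1229 = 61.735.
T = 100·t = 6174 K → 6200 K to the nearest 100 K.
M_estimate = 10⁶/6200 = 161.29; M_reference = 10⁶/6504 = 153.75.
ΔM = 161.29 − 153.75 = 7.54 → +8 mireds.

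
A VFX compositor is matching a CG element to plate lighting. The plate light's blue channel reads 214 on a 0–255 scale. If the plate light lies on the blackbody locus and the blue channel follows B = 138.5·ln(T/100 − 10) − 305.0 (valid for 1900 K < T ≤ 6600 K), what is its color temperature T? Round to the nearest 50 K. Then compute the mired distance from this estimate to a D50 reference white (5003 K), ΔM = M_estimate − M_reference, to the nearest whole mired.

-9 mireds

ln(t − 10) = (214 + 305.0) / 138.5 = 3.7473.
t − 10 = e^3.7473 = 42.406, so t = 52.406.
T = 100·t = 5241 K → 5250 K to the nearest 50 K.
M_estimate = 10⁶/5250 = 190.48; M_reference = 10⁶/5003 = 199.88.
ΔM = 190.48 − 199.88 = -9.40 → -9 mireds.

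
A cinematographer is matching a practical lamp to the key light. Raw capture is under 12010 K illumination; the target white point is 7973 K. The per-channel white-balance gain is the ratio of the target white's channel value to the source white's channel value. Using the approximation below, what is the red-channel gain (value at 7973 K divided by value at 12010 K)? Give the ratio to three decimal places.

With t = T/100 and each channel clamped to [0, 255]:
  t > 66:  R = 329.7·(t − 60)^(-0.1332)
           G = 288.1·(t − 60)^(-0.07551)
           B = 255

1.160

At 12010 K (t = 120.1):
  R = 329.7·(120.1 − 60)^(-0.1332) = 329.7·60.1^(-0.1332) = 329.7·0.57950 = 191.061.
At 7973 K (t = 79.73):
  R = 329.7·(79.73 − 60)^(-0.1332) = 329.7·19.73^(-0.1332) = 329.7·0.67219 = 221.620.
Gain = 221.620 / 191.061 = 1.1599 → 1.160.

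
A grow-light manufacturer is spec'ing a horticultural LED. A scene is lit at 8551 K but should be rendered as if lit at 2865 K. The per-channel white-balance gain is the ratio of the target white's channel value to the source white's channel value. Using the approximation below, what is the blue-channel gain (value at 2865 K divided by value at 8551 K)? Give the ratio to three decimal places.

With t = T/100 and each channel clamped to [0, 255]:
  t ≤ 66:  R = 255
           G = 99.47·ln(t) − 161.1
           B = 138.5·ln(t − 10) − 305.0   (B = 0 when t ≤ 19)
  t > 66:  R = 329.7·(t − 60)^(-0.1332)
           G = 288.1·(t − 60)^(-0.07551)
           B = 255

At 8551 K (t = 85.51):
  B = 255 by definition for t > 66.
At 2865 K (t = 28.65):
  B = 138.5·ln(28.65 − 10) − 305.0 = 138.5·ln 18.65 − 305.0 = 138.5·2.9258 − 305.0 = 100.230.
Gain = 100.230 / 255.000 = 0.3931 → 0.393.

0.393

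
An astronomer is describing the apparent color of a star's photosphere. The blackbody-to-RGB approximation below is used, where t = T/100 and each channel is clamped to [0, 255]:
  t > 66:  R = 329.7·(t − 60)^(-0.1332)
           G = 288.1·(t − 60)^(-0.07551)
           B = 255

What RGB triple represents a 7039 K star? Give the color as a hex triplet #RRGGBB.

#F1F1FF

t = 7039/100 = 70.39; the t > 66 branch applies.
R = 329.7·(70.39 − 60)^(-0.1332) = 329.7·10.39^(-0.1332) = 329.7·0.73213 = 241.382.
G = 288.1·(70.39 − 60)^(-0.07551) = 288.1·10.39^(-0.07551) = 288.1·0.83798 = 241.423.
B = 255 by definition for t > 66.
Rounded: (241, 241, 255).
In hex: #F1F1FF.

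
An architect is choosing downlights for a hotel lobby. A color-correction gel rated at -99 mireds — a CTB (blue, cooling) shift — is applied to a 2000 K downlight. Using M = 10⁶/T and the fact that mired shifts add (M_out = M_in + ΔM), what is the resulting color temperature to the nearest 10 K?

M_in = 10⁶/2000 = 500.00 mireds.
M_out = 500.00 + (-99) = 401.00 mireds.
T_out = 10⁶/401.00 = 2493.8 K → 2490 K.

2490 K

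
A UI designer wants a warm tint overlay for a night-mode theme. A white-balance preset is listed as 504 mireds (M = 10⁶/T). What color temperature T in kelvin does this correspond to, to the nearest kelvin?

T = 10⁶ / 504 = 1984.13 K → 1984 K.

1984 K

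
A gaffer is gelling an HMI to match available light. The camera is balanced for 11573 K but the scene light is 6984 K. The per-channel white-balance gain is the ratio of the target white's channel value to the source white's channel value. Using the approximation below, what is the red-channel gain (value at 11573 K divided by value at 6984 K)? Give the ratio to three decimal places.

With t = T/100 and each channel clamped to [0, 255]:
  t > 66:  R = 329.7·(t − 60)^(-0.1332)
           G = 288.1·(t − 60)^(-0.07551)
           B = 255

At 6984 K (t = 69.84):
  R = 329.7·(69.84 − 60)^(-0.1332) = 329.7·9.84^(-0.1332) = 329.7·0.73745 = 243.138.
At 11573 K (t = 115.73):
  R = 329.7·(115.73 − 60)^(-0.1332) = 329.7·55.73^(-0.1332) = 329.7·0.58536 = 192.992.
Gain = 192.992 / 243.138 = 0.7938 → 0.794.

0.794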